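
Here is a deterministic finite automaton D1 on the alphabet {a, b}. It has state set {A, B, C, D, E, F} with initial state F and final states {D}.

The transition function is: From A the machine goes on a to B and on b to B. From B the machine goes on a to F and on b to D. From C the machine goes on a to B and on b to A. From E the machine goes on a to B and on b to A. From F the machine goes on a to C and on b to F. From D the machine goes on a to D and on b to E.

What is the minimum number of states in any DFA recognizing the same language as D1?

5

All states are reachable from the start state.
Start with accepting vs non-accepting: {D} | {A,B,C,E,F}.
Refine {A,B,C,E,F} on symbol b: members go to different blocks, giving {A,C,E,F} and {B}.
Refine {A,C,E,F} on symbol a: members go to different blocks, giving {A,C,E} and {F}.
On input b, block {A,C,E} splits into {C,E} and {A}.
No further refinement is possible. Final partition (5 blocks): {D} | {C,E} | {B} | {F} | {A}.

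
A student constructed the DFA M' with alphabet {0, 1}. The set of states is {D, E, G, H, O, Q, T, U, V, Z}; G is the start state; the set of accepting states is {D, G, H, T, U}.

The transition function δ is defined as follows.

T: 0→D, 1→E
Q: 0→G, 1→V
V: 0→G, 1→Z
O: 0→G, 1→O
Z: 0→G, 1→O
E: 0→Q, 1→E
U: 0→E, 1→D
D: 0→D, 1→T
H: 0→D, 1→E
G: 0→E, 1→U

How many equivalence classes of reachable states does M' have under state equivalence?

States {H} cannot be reached from the start state, so discard them.
P0 = {D,G,T,U} | {E,O,Q,V,Z}.
On input 0, block {D,G,T,U} splits into {D,T} and {G,U}.
Refine {D,T} on symbol 1: members go to different blocks, giving {T} and {D}.
Refine {E,O,Q,V,Z} on symbol 0: members go to different blocks, giving {O,Q,V,Z} and {E}.
Refine {G,U} on symbol 1: members go to different blocks, giving {U} and {G}.
The partition is now stable with 6 blocks: {T} | {O,Q,V,Z} | {U} | {D} | {E} | {G}.

6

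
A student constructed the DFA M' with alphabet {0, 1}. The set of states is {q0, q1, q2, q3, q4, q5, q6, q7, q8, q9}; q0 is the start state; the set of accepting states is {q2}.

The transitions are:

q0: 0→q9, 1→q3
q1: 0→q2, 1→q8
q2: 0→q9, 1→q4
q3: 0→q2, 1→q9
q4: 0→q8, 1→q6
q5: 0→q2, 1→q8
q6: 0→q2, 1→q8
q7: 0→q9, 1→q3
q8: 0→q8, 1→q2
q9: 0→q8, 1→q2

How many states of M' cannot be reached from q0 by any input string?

3

Starting at q0 and following transitions, the reachable set is {q0, q2, q3, q4, q6, q8, q9}. That leaves q1, q5, q7 unreachable — 3 in total.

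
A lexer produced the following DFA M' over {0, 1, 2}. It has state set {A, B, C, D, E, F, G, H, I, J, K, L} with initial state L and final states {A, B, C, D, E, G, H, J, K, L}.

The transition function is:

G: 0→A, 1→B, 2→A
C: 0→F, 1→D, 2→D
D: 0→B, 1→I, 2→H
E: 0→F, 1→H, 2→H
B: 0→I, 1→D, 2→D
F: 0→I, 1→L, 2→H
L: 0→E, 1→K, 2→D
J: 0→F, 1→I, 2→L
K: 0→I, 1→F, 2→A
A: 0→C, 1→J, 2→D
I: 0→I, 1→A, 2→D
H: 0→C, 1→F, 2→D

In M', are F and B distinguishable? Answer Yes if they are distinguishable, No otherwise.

Yes

First remove the unreachable states {G}; 11 states remain.
Start with accepting vs non-accepting: {A,B,C,D,E,H,J,K,L} | {F,I}.
Split {A,B,C,D,E,H,J,K,L} by δ(·,0) → {B,C,E,J,K} and {A,D,H,L}.
Refine {B,C,E,J,K} on symbol 1: members go to different blocks, giving {B,C,E} and {J,K}.
Split {A,D,H,L} by δ(·,1) → {A,L} and {D,H}.
The partition is now stable with 5 blocks: {B,C,E} | {F,I} | {A,L} | {J,K} | {D,H}.
F and B end up in different blocks, so they are distinguishable. For instance, the string 'ε' is accepted from only B.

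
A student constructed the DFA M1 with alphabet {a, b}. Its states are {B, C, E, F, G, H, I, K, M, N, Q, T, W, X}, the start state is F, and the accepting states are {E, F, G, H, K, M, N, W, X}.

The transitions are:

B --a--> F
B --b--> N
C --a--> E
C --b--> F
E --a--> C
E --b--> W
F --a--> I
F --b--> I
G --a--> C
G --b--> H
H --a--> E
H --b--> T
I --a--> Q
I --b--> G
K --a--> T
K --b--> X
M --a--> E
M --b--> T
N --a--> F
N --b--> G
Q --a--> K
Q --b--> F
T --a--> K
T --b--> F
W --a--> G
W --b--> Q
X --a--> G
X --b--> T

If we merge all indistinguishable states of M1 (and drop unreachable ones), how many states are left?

5

First remove the unreachable states {B,M,N}; 11 states remain.
Start with accepting vs non-accepting: {E,F,G,H,K,W,X} | {C,I,Q,T}.
Split {E,F,G,H,K,W,X} by δ(·,a) → {E,F,G,K} and {H,W,X}.
Refine {E,F,G,K} on symbol b: members go to different blocks, giving {E,G,K} and {F}.
Refine {C,I,Q,T} on symbol a: members go to different blocks, giving {C,Q,T} and {I}.
No further refinement is possible. Final partition (5 blocks): {E,G,K} | {C,Q,T} | {H,W,X} | {F} | {I}.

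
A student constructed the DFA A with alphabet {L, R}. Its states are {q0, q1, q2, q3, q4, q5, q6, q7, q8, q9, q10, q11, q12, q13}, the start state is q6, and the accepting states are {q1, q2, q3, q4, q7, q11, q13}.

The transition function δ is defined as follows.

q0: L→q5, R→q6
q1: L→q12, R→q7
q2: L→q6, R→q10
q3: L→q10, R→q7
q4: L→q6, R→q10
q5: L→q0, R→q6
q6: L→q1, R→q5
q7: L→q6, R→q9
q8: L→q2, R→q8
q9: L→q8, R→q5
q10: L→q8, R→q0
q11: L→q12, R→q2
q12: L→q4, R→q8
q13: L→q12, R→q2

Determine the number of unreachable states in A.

BFS from q6 reaches {q0, q1, q2, q4, q5, q6, q7, q8, q9, q10, q12}; the 3 state(s) q3, q11, q13 are never visited.

3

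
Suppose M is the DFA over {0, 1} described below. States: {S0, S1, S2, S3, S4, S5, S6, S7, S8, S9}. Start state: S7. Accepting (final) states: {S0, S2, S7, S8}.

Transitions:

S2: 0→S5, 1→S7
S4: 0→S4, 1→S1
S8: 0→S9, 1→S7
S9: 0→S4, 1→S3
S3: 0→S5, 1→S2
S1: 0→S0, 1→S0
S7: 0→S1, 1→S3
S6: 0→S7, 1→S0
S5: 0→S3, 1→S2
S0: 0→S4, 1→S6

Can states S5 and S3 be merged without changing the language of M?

Yes

First remove the unreachable states {S8,S9}; 8 states remain.
Initial partition by acceptance: {S0,S2,S7} | {S1,S3,S4,S5,S6}.
On input 1, block {S0,S2,S7} splits into {S0,S7} and {S2}.
On input 0, block {S1,S3,S4,S5,S6} splits into {S3,S4,S5} and {S1,S6}.
Split {S0,S7} by δ(·,0) → {S0} and {S7}.
Refine {S3,S4,S5} on symbol 1: members go to different blocks, giving {S3,S5} and {S4}.
Split {S1,S6} by δ(·,0) → {S1} and {S6}.
The partition is now stable with 7 blocks: {S0} | {S3,S5} | {S2} | {S1} | {S7} | {S4} | {S6}.
S5 and S3 lie in the same block of the stable partition, so they are equivalent — no string distinguishes them.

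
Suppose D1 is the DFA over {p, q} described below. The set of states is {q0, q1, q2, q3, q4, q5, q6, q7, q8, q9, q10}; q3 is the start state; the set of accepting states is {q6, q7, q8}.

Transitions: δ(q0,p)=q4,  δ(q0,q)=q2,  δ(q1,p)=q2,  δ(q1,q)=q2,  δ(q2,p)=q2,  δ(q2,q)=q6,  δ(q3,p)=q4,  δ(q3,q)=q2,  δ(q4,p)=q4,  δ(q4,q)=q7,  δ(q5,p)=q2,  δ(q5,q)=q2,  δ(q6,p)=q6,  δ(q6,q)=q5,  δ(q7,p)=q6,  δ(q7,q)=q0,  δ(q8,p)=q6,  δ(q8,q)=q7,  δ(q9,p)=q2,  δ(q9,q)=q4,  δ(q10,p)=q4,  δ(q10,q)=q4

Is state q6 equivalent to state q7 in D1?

Yes

States {q1,q8,q9,q10} cannot be reached from the start state, so discard them.
P0 = {q6,q7} | {q0,q2,q3,q4,q5}.
Refine {q0,q2,q3,q4,q5} on symbol q: members go to different blocks, giving {q0,q3,q5} and {q2,q4}.
Stable partition: {q6,q7} | {q0,q3,q5} | {q2,q4} — 3 equivalence classes.
q6 and q7 lie in the same block of the stable partition, so they are equivalent — no string distinguishes them.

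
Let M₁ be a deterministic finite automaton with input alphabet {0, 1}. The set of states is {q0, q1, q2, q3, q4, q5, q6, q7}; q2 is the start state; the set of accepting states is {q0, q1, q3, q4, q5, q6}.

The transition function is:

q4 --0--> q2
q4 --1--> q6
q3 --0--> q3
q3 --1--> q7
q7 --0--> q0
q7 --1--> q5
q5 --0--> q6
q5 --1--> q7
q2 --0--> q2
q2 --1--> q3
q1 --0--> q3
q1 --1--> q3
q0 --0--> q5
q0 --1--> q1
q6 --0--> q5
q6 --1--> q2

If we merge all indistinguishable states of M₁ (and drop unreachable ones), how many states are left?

7

First remove the unreachable states {q4}; 7 states remain.
Start with accepting vs non-accepting: {q0,q1,q3,q5,q6} | {q2,q7}.
Refine {q0,q1,q3,q5,q6} on symbol 1: members go to different blocks, giving {q3,q5,q6} and {q0,q1}.
On input 0, block {q2,q7} splits into {q2} and {q7}.
Split {q3,q5,q6} by δ(·,1) → {q3,q5} and {q6}.
Refine {q3,q5} on symbol 0: members go to different blocks, giving {q3} and {q5}.
Split {q0,q1} by δ(·,0) → {q0} and {q1}.
No further refinement is possible. Final partition (7 blocks): {q3} | {q2} | {q0} | {q7} | {q6} | {q5} | {q1}.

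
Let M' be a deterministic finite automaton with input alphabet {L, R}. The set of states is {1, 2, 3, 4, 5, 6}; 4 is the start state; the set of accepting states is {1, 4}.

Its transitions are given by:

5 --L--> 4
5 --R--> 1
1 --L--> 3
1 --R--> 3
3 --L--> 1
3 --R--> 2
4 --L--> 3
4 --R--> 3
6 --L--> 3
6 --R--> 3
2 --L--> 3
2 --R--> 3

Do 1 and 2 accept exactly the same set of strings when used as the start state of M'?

No

States {5,6} cannot be reached from the start state, so discard them.
Initial partition by acceptance: {1,4} | {2,3}.
On input L, block {2,3} splits into {2} and {3}.
Stable partition: {1,4} | {2} | {3} — 3 equivalence classes.
1 and 2 end up in different blocks, so they are distinguishable. For instance, the string 'ε' is accepted from only 1.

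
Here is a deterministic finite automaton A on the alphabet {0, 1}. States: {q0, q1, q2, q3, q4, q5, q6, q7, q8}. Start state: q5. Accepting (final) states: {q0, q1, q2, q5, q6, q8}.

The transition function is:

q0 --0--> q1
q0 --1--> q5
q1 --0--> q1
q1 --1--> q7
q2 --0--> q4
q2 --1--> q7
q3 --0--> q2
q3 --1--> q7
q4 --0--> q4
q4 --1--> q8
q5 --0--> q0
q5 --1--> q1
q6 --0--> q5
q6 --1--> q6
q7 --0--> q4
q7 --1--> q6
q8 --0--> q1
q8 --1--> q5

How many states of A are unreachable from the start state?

2

Starting at q5 and following transitions, the reachable set is {q0, q1, q4, q5, q6, q7, q8}. That leaves q2, q3 unreachable — 2 in total.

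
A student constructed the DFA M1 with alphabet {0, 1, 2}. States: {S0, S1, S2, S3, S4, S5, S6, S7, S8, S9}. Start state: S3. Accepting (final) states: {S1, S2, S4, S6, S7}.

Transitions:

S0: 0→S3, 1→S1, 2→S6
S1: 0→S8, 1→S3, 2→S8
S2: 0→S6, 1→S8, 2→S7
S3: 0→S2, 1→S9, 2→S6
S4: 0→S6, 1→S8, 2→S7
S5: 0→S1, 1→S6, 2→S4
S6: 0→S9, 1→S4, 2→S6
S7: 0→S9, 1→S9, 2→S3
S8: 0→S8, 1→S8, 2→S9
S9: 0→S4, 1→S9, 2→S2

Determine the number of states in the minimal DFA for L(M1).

6

First remove the unreachable states {S0,S1,S5}; 7 states remain.
P0 = {S2,S4,S6,S7} | {S3,S8,S9}.
Split {S2,S4,S6,S7} by δ(·,0) → {S2,S4} and {S6,S7}.
On input 0, block {S3,S8,S9} splits into {S3,S9} and {S8}.
Split {S3,S9} by δ(·,2) → {S3} and {S9}.
Refine {S6,S7} on symbol 1: members go to different blocks, giving {S6} and {S7}.
Stable partition: {S2,S4} | {S3} | {S6} | {S8} | {S9} | {S7} — 6 equivalence classes.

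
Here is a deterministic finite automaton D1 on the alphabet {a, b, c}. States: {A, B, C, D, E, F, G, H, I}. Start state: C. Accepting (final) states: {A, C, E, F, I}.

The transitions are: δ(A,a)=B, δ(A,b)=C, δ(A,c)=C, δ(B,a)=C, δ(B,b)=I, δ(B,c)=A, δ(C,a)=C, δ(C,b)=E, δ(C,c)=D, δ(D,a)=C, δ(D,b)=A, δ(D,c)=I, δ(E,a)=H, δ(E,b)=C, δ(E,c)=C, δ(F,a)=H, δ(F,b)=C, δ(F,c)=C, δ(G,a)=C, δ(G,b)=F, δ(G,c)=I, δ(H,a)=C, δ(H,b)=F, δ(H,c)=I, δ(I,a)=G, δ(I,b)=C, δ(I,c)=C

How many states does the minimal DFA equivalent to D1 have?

Start with accepting vs non-accepting: {A,C,E,F,I} | {B,D,G,H}.
On input a, block {A,C,E,F,I} splits into {A,E,F,I} and {C}.
The partition is now stable with 3 blocks: {A,E,F,I} | {B,D,G,H} | {C}.

3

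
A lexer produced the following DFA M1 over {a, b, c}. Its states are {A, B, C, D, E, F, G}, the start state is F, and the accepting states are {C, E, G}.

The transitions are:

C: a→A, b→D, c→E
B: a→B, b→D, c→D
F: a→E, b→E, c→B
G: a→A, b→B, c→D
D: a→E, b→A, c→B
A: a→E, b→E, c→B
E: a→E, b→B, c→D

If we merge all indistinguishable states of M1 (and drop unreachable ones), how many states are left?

4

Reachable states from the start: {A,B,D,E,F}. Unreachable: {C,G} — drop them.
Start with accepting vs non-accepting: {E} | {A,B,D,F}.
Refine {A,B,D,F} on symbol a: members go to different blocks, giving {A,D,F} and {B}.
Refine {A,D,F} on symbol b: members go to different blocks, giving {A,F} and {D}.
No further refinement is possible. Final partition (4 blocks): {E} | {A,F} | {B} | {D}.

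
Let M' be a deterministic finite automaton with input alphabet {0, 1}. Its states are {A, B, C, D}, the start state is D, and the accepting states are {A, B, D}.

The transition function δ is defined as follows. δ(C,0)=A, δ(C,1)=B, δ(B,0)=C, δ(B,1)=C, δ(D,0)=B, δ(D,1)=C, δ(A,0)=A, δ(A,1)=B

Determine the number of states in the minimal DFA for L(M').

4

All states are reachable from the start state.
Initial partition by acceptance: {A,B,D} | {C}.
Refine {A,B,D} on symbol 0: members go to different blocks, giving {A,D} and {B}.
Refine {A,D} on symbol 0: members go to different blocks, giving {A} and {D}.
Stable partition: {A} | {C} | {B} | {D} — 4 equivalence classes.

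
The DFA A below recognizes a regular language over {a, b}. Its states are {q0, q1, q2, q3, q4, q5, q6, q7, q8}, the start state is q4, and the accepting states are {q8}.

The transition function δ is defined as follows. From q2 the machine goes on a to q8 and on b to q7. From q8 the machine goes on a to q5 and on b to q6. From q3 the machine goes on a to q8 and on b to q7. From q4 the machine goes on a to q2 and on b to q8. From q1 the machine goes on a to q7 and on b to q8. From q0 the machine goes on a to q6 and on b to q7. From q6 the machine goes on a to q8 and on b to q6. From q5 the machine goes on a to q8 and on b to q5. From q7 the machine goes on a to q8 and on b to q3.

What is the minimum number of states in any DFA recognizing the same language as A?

States {q0,q1} cannot be reached from the start state, so discard them.
Start with accepting vs non-accepting: {q8} | {q2,q3,q4,q5,q6,q7}.
Split {q2,q3,q4,q5,q6,q7} by δ(·,a) → {q2,q3,q5,q6,q7} and {q4}.
Stable partition: {q8} | {q2,q3,q5,q6,q7} | {q4} — 3 equivalence classes.

3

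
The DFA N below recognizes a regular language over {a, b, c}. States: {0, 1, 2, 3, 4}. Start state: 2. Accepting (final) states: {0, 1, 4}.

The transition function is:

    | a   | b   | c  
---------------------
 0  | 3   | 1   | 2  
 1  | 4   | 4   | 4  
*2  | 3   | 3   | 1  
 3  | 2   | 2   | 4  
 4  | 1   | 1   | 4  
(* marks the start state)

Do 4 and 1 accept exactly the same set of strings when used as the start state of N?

Yes

Reachable states from the start: {1,2,3,4}. Unreachable: {0} — drop them.
Initial partition by acceptance: {1,4} | {2,3}.
No further refinement is possible. Final partition (2 blocks): {1,4} | {2,3}.
4 and 1 lie in the same block of the stable partition, so they are equivalent — no string distinguishes them.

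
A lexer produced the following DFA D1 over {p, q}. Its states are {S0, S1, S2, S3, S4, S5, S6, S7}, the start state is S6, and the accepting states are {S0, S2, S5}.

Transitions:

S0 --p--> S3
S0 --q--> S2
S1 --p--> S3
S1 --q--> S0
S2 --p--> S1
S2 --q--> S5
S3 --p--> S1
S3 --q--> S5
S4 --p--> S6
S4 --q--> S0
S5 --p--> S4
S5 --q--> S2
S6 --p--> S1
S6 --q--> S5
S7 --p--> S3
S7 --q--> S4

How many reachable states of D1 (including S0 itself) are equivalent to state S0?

Reachable states from the start: {S0,S1,S2,S3,S4,S5,S6}. Unreachable: {S7} — drop them.
P0 = {S0,S2,S5} | {S1,S3,S4,S6}.
The partition is now stable with 2 blocks: {S0,S2,S5} | {S1,S3,S4,S6}.
The equivalence class containing S0 is {S0,S2,S5}, of size 3.

3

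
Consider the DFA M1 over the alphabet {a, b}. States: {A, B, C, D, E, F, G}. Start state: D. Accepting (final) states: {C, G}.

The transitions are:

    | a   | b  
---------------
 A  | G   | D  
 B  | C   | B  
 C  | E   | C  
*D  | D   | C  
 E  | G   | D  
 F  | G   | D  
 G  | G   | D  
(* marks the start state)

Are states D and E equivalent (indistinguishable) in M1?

No

States {A,B,F} cannot be reached from the start state, so discard them.
P0 = {C,G} | {D,E}.
On input a, block {C,G} splits into {C} and {G}.
Refine {D,E} on symbol a: members go to different blocks, giving {D} and {E}.
The partition is now stable with 4 blocks: {C} | {D} | {G} | {E}.
D and E end up in different blocks, so they are distinguishable. For instance, the string 'a' is accepted from only E.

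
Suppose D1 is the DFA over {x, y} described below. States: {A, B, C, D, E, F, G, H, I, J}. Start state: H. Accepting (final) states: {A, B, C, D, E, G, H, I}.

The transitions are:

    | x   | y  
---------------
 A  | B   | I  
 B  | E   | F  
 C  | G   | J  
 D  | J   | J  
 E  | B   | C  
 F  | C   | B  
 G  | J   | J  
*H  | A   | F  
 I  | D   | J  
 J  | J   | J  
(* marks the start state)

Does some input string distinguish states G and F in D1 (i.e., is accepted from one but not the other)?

All states are reachable from the start state.
P0 = {A,B,C,D,E,G,H,I} | {F,J}.
Refine {A,B,C,D,E,G,H,I} on symbol x: members go to different blocks, giving {A,B,C,E,H,I} and {D,G}.
Split {A,B,C,E,H,I} by δ(·,x) → {A,B,E,H} and {C,I}.
Split {A,B,E,H} by δ(·,y) → {A,E} and {B,H}.
Refine {F,J} on symbol x: members go to different blocks, giving {F} and {J}.
Stable partition: {A,E} | {F} | {D,G} | {C,I} | {B,H} | {J} — 6 equivalence classes.
G and F end up in different blocks, so they are distinguishable. For instance, the string 'ε' is accepted from only G.

Yes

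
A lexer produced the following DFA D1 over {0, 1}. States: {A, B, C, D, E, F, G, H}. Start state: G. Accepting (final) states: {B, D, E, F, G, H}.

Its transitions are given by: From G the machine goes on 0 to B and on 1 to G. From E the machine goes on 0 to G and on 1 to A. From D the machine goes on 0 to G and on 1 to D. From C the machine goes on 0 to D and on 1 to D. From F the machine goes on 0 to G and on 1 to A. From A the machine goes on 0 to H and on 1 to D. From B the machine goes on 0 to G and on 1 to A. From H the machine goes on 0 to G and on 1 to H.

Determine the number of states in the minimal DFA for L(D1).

4

First remove the unreachable states {C,E,F}; 5 states remain.
Initial partition by acceptance: {B,D,G,H} | {A}.
On input 1, block {B,D,G,H} splits into {D,G,H} and {B}.
Refine {D,G,H} on symbol 0: members go to different blocks, giving {D,H} and {G}.
The partition is now stable with 4 blocks: {D,H} | {A} | {B} | {G}.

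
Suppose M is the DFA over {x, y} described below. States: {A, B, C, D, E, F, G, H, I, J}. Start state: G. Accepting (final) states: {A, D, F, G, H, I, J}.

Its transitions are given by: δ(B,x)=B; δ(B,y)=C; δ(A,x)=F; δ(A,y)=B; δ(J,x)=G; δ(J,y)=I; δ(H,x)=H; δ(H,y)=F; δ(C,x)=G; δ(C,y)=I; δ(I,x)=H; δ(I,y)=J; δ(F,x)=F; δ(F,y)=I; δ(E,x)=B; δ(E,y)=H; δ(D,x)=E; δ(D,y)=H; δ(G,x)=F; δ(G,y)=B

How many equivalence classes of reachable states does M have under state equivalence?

7

States {A,D,E} cannot be reached from the start state, so discard them.
Initial partition by acceptance: {F,G,H,I,J} | {B,C}.
Split {F,G,H,I,J} by δ(·,y) → {F,H,I,J} and {G}.
Refine {F,H,I,J} on symbol x: members go to different blocks, giving {F,H,I} and {J}.
Split {F,H,I} by δ(·,y) → {F,H} and {I}.
On input y, block {F,H} splits into {F} and {H}.
On input x, block {B,C} splits into {B} and {C}.
Stable partition: {F} | {B} | {G} | {J} | {I} | {H} | {C} — 7 equivalence classes.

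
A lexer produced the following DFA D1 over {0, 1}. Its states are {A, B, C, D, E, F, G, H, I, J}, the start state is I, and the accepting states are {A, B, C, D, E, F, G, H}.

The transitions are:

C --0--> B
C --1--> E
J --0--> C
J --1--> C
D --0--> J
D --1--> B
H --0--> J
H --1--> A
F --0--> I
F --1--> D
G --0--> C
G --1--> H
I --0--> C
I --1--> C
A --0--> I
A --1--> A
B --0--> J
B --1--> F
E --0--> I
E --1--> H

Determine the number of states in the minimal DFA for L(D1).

3

States {G} cannot be reached from the start state, so discard them.
Initial partition by acceptance: {A,B,C,D,E,F,H} | {I,J}.
On input 0, block {A,B,C,D,E,F,H} splits into {A,B,D,E,F,H} and {C}.
The partition is now stable with 3 blocks: {A,B,D,E,F,H} | {I,J} | {C}.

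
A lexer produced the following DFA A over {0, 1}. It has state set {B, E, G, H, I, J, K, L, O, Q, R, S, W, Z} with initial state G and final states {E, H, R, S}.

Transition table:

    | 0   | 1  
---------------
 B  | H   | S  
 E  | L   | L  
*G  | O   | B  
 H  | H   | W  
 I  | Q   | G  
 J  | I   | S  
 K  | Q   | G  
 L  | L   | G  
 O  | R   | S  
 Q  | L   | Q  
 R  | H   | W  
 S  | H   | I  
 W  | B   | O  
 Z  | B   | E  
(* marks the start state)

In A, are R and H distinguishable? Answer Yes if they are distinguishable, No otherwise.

No

First remove the unreachable states {E,J,K,Z}; 10 states remain.
Initial partition by acceptance: {H,R,S} | {B,G,I,L,O,Q,W}.
On input 0, block {B,G,I,L,O,Q,W} splits into {G,I,L,Q,W} and {B,O}.
Split {G,I,L,Q,W} by δ(·,0) → {I,L,Q} and {G,W}.
Split {H,R,S} by δ(·,1) → {H,R} and {S}.
Refine {I,L,Q} on symbol 1: members go to different blocks, giving {I,L} and {Q}.
On input 0, block {I,L} splits into {I} and {L}.
Stable partition: {H,R} | {I} | {B,O} | {G,W} | {S} | {Q} | {L} — 7 equivalence classes.
R and H lie in the same block of the stable partition, so they are equivalent — no string distinguishes them.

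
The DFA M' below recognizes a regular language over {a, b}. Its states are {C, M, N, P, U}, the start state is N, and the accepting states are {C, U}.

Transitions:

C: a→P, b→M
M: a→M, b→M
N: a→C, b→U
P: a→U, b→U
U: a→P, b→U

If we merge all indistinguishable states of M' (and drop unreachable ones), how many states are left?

5

Initial partition by acceptance: {C,U} | {M,N,P}.
On input b, block {C,U} splits into {C} and {U}.
On input a, block {M,N,P} splits into {N} and {P} and {M}.
Stable partition: {C} | {N} | {U} | {P} | {M} — 5 equivalence classes.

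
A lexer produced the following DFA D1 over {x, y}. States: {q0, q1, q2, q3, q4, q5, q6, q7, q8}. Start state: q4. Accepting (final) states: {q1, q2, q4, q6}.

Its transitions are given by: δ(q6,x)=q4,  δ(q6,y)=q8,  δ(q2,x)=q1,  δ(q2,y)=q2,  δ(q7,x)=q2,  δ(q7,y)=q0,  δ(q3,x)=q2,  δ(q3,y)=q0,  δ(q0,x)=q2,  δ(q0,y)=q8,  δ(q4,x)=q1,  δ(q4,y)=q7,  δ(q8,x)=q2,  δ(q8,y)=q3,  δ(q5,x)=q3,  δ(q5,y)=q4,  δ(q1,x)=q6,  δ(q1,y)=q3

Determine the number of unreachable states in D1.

1

Starting at q4 and following transitions, the reachable set is {q0, q1, q2, q3, q4, q6, q7, q8}. That leaves q5 unreachable — 1 in total.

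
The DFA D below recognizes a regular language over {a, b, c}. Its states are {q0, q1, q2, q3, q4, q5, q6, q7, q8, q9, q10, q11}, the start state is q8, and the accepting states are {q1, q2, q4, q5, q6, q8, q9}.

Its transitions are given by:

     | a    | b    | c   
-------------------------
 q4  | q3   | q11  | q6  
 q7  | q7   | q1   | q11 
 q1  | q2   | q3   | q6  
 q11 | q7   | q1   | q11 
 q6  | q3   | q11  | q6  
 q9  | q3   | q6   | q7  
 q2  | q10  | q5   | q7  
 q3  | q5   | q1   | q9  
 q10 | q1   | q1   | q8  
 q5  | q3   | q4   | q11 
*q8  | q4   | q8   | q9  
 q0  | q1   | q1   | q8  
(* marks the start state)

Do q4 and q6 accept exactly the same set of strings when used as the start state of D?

First remove the unreachable states {q0}; 11 states remain.
Initial partition by acceptance: {q1,q2,q4,q5,q6,q8,q9} | {q3,q7,q10,q11}.
On input a, block {q1,q2,q4,q5,q6,q8,q9} splits into {q2,q4,q5,q6,q9} and {q1,q8}.
Split {q2,q4,q5,q6,q9} by δ(·,b) → {q2,q5,q9} and {q4,q6}.
Split {q2,q5,q9} by δ(·,b) → {q5,q9} and {q2}.
Split {q3,q7,q10,q11} by δ(·,a) → {q7,q11} and {q3} and {q10}.
Refine {q1,q8} on symbol a: members go to different blocks, giving {q1} and {q8}.
Stable partition: {q5,q9} | {q7,q11} | {q1} | {q4,q6} | {q2} | {q3} | {q10} | {q8} — 8 equivalence classes.
q4 and q6 lie in the same block of the stable partition, so they are equivalent — no string distinguishes them.

Yes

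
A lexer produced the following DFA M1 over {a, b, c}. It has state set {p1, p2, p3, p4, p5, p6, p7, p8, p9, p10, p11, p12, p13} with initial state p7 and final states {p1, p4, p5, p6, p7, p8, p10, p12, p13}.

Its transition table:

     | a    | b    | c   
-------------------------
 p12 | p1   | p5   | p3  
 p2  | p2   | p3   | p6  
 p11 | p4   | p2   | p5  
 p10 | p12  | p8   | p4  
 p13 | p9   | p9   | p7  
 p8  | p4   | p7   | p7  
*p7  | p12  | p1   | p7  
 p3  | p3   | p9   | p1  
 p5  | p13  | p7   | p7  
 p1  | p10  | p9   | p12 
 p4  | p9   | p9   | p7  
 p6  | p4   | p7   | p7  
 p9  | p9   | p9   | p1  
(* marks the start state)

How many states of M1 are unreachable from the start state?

BFS from p7 reaches {p1, p3, p4, p5, p7, p8, p9, p10, p12, p13}; the 3 state(s) p2, p6, p11 are never visited.

3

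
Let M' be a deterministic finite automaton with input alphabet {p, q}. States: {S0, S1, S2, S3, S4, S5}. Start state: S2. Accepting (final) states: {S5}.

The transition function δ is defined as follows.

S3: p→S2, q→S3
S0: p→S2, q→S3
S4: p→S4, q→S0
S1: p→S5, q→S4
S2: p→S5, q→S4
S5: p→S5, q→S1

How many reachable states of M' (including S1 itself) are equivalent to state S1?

Every state is reachable, so we keep all 6.
P0 = {S5} | {S0,S1,S2,S3,S4}.
On input p, block {S0,S1,S2,S3,S4} splits into {S0,S3,S4} and {S1,S2}.
Refine {S0,S3,S4} on symbol p: members go to different blocks, giving {S0,S3} and {S4}.
The partition is now stable with 4 blocks: {S5} | {S0,S3} | {S1,S2} | {S4}.
State S1 belongs to the block {S1,S2}, which has 2 states.

2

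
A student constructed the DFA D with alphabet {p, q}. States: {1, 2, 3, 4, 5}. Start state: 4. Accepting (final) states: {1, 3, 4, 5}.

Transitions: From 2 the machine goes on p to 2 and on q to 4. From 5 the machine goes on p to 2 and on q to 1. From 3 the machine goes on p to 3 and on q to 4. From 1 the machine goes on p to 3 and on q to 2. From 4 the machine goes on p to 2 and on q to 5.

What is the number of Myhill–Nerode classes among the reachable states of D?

5

Every state is reachable, so we keep all 5.
Initial partition by acceptance: {1,3,4,5} | {2}.
Refine {1,3,4,5} on symbol p: members go to different blocks, giving {1,3} and {4,5}.
On input q, block {1,3} splits into {1} and {3}.
On input q, block {4,5} splits into {4} and {5}.
The partition is now stable with 5 blocks: {1} | {2} | {4} | {3} | {5}.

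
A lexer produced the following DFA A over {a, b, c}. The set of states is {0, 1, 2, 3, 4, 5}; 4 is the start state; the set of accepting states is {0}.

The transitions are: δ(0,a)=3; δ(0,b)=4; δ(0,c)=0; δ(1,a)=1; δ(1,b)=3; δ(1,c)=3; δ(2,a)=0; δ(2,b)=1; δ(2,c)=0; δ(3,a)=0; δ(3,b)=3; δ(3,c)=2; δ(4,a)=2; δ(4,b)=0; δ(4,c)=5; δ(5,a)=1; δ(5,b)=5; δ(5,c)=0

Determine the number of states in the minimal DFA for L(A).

All states are reachable from the start state.
Initial partition by acceptance: {0} | {1,2,3,4,5}.
Split {1,2,3,4,5} by δ(·,a) → {1,4,5} and {2,3}.
Refine {1,4,5} on symbol a: members go to different blocks, giving {1,5} and {4}.
Split {1,5} by δ(·,b) → {1} and {5}.
Split {2,3} by δ(·,b) → {2} and {3}.
The partition is now stable with 6 blocks: {0} | {1} | {2} | {4} | {5} | {3}.

6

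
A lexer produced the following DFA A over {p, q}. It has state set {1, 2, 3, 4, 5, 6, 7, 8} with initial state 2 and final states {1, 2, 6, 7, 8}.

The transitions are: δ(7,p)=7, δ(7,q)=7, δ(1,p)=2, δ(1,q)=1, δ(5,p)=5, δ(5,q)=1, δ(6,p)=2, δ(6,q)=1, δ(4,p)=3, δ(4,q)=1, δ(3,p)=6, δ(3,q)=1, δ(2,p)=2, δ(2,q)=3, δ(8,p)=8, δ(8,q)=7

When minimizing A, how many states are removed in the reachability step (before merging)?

No path from 2 leads to 4, 5, 7, 8; the other 4 states are all reachable.

4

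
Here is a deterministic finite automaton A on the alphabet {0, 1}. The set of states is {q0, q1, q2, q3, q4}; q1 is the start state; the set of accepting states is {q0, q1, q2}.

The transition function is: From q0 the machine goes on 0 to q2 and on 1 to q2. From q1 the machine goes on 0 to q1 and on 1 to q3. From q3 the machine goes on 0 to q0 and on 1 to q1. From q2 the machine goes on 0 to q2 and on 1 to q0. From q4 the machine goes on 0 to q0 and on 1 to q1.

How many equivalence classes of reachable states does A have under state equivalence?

States {q4} cannot be reached from the start state, so discard them.
Initial partition by acceptance: {q0,q1,q2} | {q3}.
Refine {q0,q1,q2} on symbol 1: members go to different blocks, giving {q0,q2} and {q1}.
Stable partition: {q0,q2} | {q3} | {q1} — 3 equivalence classes.

3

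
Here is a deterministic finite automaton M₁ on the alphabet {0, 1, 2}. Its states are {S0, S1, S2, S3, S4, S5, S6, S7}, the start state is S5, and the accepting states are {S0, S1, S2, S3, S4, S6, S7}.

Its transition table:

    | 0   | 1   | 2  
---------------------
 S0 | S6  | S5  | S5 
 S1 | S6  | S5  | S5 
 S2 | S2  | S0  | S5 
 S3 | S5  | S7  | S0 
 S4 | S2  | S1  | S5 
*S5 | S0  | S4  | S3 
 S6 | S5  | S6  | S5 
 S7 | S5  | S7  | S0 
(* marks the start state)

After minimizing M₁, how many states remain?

P0 = {S0,S1,S2,S3,S4,S6,S7} | {S5}.
Split {S0,S1,S2,S3,S4,S6,S7} by δ(·,0) → {S0,S1,S2,S4} and {S3,S6,S7}.
Split {S0,S1,S2,S4} by δ(·,0) → {S0,S1} and {S2,S4}.
On input 2, block {S3,S6,S7} splits into {S3,S7} and {S6}.
The partition is now stable with 5 blocks: {S0,S1} | {S5} | {S3,S7} | {S2,S4} | {S6}.

5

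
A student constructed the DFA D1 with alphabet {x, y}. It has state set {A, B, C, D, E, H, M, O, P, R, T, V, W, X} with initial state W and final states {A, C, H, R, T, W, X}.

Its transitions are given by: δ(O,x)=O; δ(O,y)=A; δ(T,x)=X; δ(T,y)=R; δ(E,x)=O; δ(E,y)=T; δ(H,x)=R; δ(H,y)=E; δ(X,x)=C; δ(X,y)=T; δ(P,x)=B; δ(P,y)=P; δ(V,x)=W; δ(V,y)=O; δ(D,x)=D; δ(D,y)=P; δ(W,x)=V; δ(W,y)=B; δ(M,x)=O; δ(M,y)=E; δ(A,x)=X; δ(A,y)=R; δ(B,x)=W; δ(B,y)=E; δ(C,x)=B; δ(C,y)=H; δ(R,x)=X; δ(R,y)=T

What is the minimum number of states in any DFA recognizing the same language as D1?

Reachable states from the start: {A,B,C,E,H,O,R,T,V,W,X}. Unreachable: {D,M,P} — drop them.
P0 = {A,C,H,R,T,W,X} | {B,E,O,V}.
Refine {A,C,H,R,T,W,X} on symbol x: members go to different blocks, giving {A,H,R,T,X} and {C,W}.
Split {A,H,R,T,X} by δ(·,x) → {A,H,R,T} and {X}.
On input x, block {A,H,R,T} splits into {A,R,T} and {H}.
Refine {B,E,O,V} on symbol x: members go to different blocks, giving {B,V} and {E,O}.
Split {C,W} by δ(·,y) → {W} and {C}.
The partition is now stable with 7 blocks: {A,R,T} | {B,V} | {W} | {X} | {H} | {E,O} | {C}.

7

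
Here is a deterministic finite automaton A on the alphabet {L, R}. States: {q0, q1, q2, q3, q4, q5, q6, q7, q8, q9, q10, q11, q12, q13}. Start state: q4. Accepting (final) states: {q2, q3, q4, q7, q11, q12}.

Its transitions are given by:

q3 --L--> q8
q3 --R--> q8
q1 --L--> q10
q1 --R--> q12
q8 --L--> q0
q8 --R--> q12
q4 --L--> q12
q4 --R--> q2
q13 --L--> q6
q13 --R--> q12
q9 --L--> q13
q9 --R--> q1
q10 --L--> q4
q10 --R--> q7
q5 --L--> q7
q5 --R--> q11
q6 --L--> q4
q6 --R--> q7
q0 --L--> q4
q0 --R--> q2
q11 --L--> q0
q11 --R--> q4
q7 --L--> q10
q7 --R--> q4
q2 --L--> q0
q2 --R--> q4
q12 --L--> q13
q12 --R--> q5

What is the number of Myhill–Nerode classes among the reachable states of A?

First remove the unreachable states {q1,q3,q8,q9}; 10 states remain.
P0 = {q2,q4,q7,q11,q12} | {q0,q5,q6,q10,q13}.
Split {q2,q4,q7,q11,q12} by δ(·,L) → {q2,q7,q11,q12} and {q4}.
Refine {q2,q7,q11,q12} on symbol R: members go to different blocks, giving {q2,q7,q11} and {q12}.
Split {q0,q5,q6,q10,q13} by δ(·,L) → {q0,q6,q10} and {q5} and {q13}.
Stable partition: {q2,q7,q11} | {q0,q6,q10} | {q4} | {q12} | {q5} | {q13} — 6 equivalence classes.

6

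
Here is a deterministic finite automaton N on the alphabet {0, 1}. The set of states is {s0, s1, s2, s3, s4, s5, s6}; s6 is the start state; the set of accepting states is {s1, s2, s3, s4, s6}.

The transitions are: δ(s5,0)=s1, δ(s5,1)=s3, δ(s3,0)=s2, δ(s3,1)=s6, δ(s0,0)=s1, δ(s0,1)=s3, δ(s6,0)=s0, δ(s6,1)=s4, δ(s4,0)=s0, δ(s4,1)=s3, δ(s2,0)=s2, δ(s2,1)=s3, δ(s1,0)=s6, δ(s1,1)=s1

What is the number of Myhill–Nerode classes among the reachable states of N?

Reachable states from the start: {s0,s1,s2,s3,s4,s6}. Unreachable: {s5} — drop them.
Start with accepting vs non-accepting: {s1,s2,s3,s4,s6} | {s0}.
Split {s1,s2,s3,s4,s6} by δ(·,0) → {s1,s2,s3} and {s4,s6}.
On input 0, block {s1,s2,s3} splits into {s2,s3} and {s1}.
Split {s2,s3} by δ(·,1) → {s2} and {s3}.
Split {s4,s6} by δ(·,1) → {s4} and {s6}.
Stable partition: {s2} | {s0} | {s4} | {s1} | {s3} | {s6} — 6 equivalence classes.

6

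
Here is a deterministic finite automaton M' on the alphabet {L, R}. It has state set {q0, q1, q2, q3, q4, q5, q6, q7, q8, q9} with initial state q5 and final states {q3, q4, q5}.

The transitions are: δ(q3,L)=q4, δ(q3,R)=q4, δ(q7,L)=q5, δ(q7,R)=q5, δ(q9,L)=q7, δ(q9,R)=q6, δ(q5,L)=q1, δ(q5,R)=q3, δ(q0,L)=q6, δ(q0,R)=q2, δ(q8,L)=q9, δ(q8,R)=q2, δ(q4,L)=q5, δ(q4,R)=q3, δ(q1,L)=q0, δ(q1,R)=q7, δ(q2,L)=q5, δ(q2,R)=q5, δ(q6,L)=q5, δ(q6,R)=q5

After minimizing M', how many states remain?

6

Reachable states from the start: {q0,q1,q2,q3,q4,q5,q6,q7}. Unreachable: {q8,q9} — drop them.
Start with accepting vs non-accepting: {q3,q4,q5} | {q0,q1,q2,q6,q7}.
Refine {q3,q4,q5} on symbol L: members go to different blocks, giving {q3,q4} and {q5}.
On input L, block {q3,q4} splits into {q3} and {q4}.
On input L, block {q0,q1,q2,q6,q7} splits into {q2,q6,q7} and {q0,q1}.
Split {q0,q1} by δ(·,L) → {q0} and {q1}.
No further refinement is possible. Final partition (6 blocks): {q3} | {q2,q6,q7} | {q5} | {q4} | {q0} | {q1}.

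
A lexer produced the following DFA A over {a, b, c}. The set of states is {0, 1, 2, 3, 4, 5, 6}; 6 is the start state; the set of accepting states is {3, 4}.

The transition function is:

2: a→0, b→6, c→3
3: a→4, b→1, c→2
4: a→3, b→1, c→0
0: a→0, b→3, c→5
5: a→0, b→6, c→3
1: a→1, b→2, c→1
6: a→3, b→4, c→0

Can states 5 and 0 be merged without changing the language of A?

No

Initial partition by acceptance: {3,4} | {0,1,2,5,6}.
Refine {0,1,2,5,6} on symbol a: members go to different blocks, giving {0,1,2,5} and {6}.
Split {0,1,2,5} by δ(·,b) → {2,5} and {0} and {1}.
On input c, block {3,4} splits into {3} and {4}.
No further refinement is possible. Final partition (6 blocks): {3} | {2,5} | {6} | {0} | {1} | {4}.
5 and 0 end up in different blocks, so they are distinguishable. For instance, the string 'b' is accepted from only 0.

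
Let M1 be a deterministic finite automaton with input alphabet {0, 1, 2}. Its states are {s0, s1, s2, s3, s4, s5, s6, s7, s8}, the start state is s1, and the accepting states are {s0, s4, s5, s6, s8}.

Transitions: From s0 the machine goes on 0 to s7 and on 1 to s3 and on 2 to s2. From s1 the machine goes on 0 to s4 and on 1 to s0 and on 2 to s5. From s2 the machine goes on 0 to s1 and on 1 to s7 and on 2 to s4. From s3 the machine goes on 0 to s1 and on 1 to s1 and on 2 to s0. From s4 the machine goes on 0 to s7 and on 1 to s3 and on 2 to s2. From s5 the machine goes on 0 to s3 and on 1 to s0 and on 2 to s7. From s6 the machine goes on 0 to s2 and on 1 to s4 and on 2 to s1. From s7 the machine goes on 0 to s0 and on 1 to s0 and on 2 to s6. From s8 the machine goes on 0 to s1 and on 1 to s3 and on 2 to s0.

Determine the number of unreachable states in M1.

BFS from s1 reaches {s0, s1, s2, s3, s4, s5, s6, s7}; the 1 state(s) s8 are never visited.

1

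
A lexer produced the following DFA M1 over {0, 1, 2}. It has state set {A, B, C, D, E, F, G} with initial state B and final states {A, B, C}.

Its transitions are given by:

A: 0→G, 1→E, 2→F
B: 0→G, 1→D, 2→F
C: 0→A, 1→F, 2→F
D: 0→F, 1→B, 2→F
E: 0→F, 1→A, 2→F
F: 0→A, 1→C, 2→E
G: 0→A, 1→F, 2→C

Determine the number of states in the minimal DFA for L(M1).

All states are reachable from the start state.
Start with accepting vs non-accepting: {A,B,C} | {D,E,F,G}.
Refine {A,B,C} on symbol 0: members go to different blocks, giving {A,B} and {C}.
Refine {D,E,F,G} on symbol 0: members go to different blocks, giving {D,E} and {F,G}.
On input 1, block {F,G} splits into {F} and {G}.
No further refinement is possible. Final partition (5 blocks): {A,B} | {D,E} | {C} | {F} | {G}.

5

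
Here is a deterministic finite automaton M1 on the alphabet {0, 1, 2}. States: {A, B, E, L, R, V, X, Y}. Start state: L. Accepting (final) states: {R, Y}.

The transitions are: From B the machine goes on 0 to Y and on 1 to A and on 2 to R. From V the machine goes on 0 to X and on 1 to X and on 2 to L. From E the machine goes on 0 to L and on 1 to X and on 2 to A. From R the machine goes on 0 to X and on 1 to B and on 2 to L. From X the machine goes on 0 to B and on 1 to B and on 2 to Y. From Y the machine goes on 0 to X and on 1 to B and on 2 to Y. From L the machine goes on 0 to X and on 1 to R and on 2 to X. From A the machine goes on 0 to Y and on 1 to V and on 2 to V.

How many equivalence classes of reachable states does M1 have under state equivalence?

States {E} cannot be reached from the start state, so discard them.
P0 = {R,Y} | {A,B,L,V,X}.
On input 2, block {R,Y} splits into {Y} and {R}.
Refine {A,B,L,V,X} on symbol 0: members go to different blocks, giving {L,V,X} and {A,B}.
Refine {L,V,X} on symbol 0: members go to different blocks, giving {L,V} and {X}.
On input 1, block {L,V} splits into {V} and {L}.
Split {A,B} by δ(·,1) → {B} and {A}.
No further refinement is possible. Final partition (7 blocks): {Y} | {V} | {R} | {B} | {X} | {L} | {A}.

7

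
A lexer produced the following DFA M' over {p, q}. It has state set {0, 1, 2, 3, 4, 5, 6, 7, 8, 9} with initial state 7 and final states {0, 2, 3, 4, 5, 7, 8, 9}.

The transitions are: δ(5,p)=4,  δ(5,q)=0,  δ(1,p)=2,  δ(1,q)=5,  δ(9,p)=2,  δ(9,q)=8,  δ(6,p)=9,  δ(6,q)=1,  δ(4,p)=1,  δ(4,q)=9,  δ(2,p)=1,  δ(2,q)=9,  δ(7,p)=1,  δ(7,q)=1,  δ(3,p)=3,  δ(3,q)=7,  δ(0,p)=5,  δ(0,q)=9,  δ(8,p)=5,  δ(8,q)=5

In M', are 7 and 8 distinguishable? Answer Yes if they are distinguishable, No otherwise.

States {3,6} cannot be reached from the start state, so discard them.
Initial partition by acceptance: {0,2,4,5,7,8,9} | {1}.
Refine {0,2,4,5,7,8,9} on symbol p: members go to different blocks, giving {0,5,8,9} and {2,4,7}.
Split {0,5,8,9} by δ(·,p) → {0,8} and {5,9}.
Split {2,4,7} by δ(·,q) → {2,4} and {7}.
The partition is now stable with 5 blocks: {0,8} | {1} | {2,4} | {5,9} | {7}.
7 and 8 end up in different blocks, so they are distinguishable. For instance, the string 'p' is accepted from only 8.

Yes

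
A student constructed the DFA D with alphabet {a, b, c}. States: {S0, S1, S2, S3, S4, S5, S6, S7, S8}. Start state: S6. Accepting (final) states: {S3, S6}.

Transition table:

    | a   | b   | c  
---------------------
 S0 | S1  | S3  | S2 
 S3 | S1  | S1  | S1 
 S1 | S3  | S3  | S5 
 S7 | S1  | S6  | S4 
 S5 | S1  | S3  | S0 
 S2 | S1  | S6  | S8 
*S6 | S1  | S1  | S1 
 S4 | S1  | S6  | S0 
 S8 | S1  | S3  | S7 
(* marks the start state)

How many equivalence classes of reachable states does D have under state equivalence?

Every state is reachable, so we keep all 9.
Start with accepting vs non-accepting: {S3,S6} | {S0,S1,S2,S4,S5,S7,S8}.
Split {S0,S1,S2,S4,S5,S7,S8} by δ(·,a) → {S0,S2,S4,S5,S7,S8} and {S1}.
Stable partition: {S3,S6} | {S0,S2,S4,S5,S7,S8} | {S1} — 3 equivalence classes.

3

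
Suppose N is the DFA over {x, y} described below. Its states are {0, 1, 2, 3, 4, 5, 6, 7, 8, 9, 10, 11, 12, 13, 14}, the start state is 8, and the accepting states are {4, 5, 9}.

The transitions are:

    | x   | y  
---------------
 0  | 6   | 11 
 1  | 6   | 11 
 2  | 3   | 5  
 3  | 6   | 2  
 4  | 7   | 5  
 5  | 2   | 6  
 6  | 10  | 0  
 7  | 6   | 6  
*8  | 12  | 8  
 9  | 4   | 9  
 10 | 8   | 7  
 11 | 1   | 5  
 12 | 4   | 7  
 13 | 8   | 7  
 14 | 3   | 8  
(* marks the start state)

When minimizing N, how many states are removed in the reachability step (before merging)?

No path from 8 leads to 9, 13, 14; the other 12 states are all reachable.

3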